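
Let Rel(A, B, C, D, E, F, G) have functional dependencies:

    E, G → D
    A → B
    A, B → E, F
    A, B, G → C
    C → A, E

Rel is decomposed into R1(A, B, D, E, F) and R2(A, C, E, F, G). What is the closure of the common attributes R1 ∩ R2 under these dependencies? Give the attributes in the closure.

A, B, E, F

R1 ∩ R2 = {A, E, F}.
A → B applies, adding B
Closure: {A, B, E, F}.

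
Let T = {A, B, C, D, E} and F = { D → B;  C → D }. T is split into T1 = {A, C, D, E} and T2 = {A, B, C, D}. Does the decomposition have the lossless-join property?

Yes

Common attributes: T1 ∩ T2 = {A, C, D}.
Closure of {A, C, D}: D → B applies, adding B. So (A, C, D)⁺ = {A, B, C, D}.
This closure contains every attribute of T2, so T1 ∩ T2 → T2. The join is lossless.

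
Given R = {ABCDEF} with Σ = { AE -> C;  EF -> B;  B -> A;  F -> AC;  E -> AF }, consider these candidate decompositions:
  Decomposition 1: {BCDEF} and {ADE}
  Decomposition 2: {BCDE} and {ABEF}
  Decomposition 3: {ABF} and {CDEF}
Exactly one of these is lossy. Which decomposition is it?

Decomposition 3

Decomposition 1: common = {DE}, closure = {ABCDEF} → lossless.
Decomposition 2: common = {BE}, closure = {ABCEF} → lossless.
Decomposition 3: common = {F}, closure = {ACF} → lossy.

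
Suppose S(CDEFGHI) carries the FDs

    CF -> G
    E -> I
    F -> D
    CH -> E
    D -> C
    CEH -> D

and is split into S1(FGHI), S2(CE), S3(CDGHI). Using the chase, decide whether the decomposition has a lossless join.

Chase test. Columns are CDEFGHI; row i has aⱼ where attribute j ∈ Si, else bᵢⱼ.
Initial tableau (one row per fragment):
  row 1: b11 b12 b13 a4 a5 a6 a7
  row 2: a1 b22 a3 b24 b25 b26 b27
  row 3: a1 a2 b33 b34 a5 a6 a7
No row becomes fully distinguished — the join is lossy.

No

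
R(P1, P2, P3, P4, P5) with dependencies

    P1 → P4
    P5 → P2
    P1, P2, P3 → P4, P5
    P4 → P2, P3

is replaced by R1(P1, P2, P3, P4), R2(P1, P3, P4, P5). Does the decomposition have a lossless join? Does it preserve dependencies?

Lossless test: (P1, P3, P4)⁺ = {P1, P2, P3, P4, P5}, which contains all of one fragment — lossless.
Dependency preservation: the restricted closure of {P5} across the fragments never reaches {P2}, so P5 → P2 cannot be enforced without a join — not preserved.

lossless but not dependency-preserving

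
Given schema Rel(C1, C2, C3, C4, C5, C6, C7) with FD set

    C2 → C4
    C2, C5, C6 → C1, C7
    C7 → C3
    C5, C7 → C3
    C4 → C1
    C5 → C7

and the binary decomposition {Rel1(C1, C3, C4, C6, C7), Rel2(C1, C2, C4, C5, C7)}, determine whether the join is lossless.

No

Common attributes: Rel1 ∩ Rel2 = {C1, C4, C7}.
Closure of {C1, C4, C7}: C7 → C3 applies, adding C3. So (C1, C4, C7)⁺ = {C1, C3, C4, C7}.
The closure contains neither all of Rel1 = {C1, C3, C4, C6, C7} nor all of Rel2 = {C1, C2, C4, C5, C7}, so the common attributes are not a superkey of either fragment. The join is lossy.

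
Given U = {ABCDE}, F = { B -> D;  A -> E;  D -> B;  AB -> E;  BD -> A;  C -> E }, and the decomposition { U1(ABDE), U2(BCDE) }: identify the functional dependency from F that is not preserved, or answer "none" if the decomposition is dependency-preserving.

B → D lies within U1.
A → E lies within U1.
D → B lies within U1.
AB → E lies within U1.
BD → A lies within U1.
C → E lies within U2.
Every dependency is enforceable on the fragments, so the decomposition is dependency-preserving.

none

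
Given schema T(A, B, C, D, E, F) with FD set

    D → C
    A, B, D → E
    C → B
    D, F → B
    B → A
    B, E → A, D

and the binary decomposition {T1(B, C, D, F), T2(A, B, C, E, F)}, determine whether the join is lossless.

No

Common attributes: T1 ∩ T2 = {B, C, F}.
Closure of {B, C, F}: B → A applies, adding A. So (B, C, F)⁺ = {A, B, C, F}.
The closure contains neither all of T1 = {B, C, D, F} nor all of T2 = {A, B, C, E, F}, so the common attributes are not a superkey of either fragment. The join is lossy.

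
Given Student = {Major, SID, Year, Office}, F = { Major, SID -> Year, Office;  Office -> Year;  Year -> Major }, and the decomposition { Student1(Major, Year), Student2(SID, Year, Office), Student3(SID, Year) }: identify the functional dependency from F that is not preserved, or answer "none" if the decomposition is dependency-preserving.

Check Major, SID → Year, Office: no single fragment contains all of {Major, SID, Year, Office}, and the restricted closure of {Major, SID} across the fragments never reaches {Year, Office}.
Office → Year is preserved.
Year → Major is preserved.

Major, SID -> Year, Office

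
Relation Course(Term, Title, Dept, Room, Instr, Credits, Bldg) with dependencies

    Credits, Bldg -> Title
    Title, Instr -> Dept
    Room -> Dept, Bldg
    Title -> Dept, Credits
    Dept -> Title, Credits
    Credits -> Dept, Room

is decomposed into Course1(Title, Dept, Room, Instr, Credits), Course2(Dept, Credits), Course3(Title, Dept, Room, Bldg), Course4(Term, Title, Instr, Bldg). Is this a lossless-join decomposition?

Yes

Chase test. Columns are Term, Title, Dept, Room, Instr, Credits, Bldg; row i has aⱼ where attribute j ∈ Coursei, else bᵢⱼ.
Initial tableau (one row per fragment):
  row 1: b11 a2 a3 a4 a5 a6 b17
  row 2: b21 b22 a3 b24 b25 a6 b27
  row 3: b31 a2 a3 a4 b35 b36 a7
  row 4: a1 a2 b43 b44 a5 b46 a7
Rows 1 and 4 agree on Title, Instr; apply Title, Instr→Dept and equate their Dept entries.
Rows 1 and 3 agree on Room; apply Room→Dept, Bldg and equate their Dept, Bldg entries.
Rows 1 and 3 agree on Title; apply Title→Dept, Credits and equate their Dept, Credits entries.
Rows 1 and 4 agree on Title; apply Title→Dept, Credits and equate their Dept, Credits entries.
Rows 1 and 2 agree on Dept; apply Dept→Title, Credits and equate their Title, Credits entries.
Rows 1 and 2 agree on Credits; apply Credits→Dept, Room and equate their Dept, Room entries.
Rows 1 and 4 agree on Credits; apply Credits→Dept, Room and equate their Dept, Room entries.
Rows 1 and 2 agree on Room; apply Room→Dept, Bldg and equate their Dept, Bldg entries.
Row 4 is now all distinguished symbols — the join is lossless.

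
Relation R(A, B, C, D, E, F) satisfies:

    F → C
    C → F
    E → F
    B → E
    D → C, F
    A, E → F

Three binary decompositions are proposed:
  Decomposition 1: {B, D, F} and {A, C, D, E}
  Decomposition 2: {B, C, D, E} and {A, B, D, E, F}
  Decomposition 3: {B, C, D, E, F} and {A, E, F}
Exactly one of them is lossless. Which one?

Decomposition 2

Decomposition 1: common = {D}, closure = {C, D, F} → lossy.
Decomposition 2: common = {B, D, E}, closure = {B, C, D, E, F} → lossless.
Decomposition 3: common = {E, F}, closure = {C, E, F} → lossy.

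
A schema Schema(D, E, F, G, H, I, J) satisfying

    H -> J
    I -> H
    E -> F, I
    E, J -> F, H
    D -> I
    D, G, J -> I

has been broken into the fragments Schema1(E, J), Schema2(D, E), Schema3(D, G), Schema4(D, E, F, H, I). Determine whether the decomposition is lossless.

Chase test. Columns are D, E, F, G, H, I, J; row i has aⱼ where attribute j ∈ Schemai, else bᵢⱼ.
Initial tableau (one row per fragment):
  row 1: b11 a2 b13 b14 b15 b16 a7
  row 2: a1 a2 b23 b24 b25 b26 b27
  row 3: a1 b32 b33 a4 b35 b36 b37
  row 4: a1 a2 a3 b44 a5 a6 b47
Rows 1 and 2 agree on E; apply E→F, I and equate their F, I entries.
Rows 1 and 4 agree on E; apply E→F, I and equate their F, I entries.
Rows 2 and 3 agree on D; apply D→I and equate their I entries.
Rows 1 and 2 agree on I; apply I→H and equate their H entries.
Rows 1 and 3 agree on I; apply I→H and equate their H entries.
Rows 1 and 4 agree on I; apply I→H and equate their H entries.
Rows 1 and 2 agree on H; apply H→J and equate their J entries.
Rows 1 and 3 agree on H; apply H→J and equate their J entries.
Rows 1 and 4 agree on H; apply H→J and equate their J entries.
No row becomes fully distinguished — the join is lossy.

No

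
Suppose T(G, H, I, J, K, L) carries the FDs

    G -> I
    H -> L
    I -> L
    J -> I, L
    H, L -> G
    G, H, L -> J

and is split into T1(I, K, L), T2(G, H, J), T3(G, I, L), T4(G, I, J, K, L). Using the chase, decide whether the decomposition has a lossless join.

Chase test. Columns are G, H, I, J, K, L; row i has aⱼ where attribute j ∈ Ti, else bᵢⱼ.
Initial tableau (one row per fragment):
  row 1: b11 b12 a3 b14 a5 a6
  row 2: a1 a2 b23 a4 b25 b26
  row 3: a1 b32 a3 b34 b35 a6
  row 4: a1 b42 a3 a4 a5 a6
Rows 2 and 3 agree on G; apply G→I and equate their I entries.
Rows 1 and 2 agree on I; apply I→L and equate their L entries.
No row becomes fully distinguished — the join is lossy.

No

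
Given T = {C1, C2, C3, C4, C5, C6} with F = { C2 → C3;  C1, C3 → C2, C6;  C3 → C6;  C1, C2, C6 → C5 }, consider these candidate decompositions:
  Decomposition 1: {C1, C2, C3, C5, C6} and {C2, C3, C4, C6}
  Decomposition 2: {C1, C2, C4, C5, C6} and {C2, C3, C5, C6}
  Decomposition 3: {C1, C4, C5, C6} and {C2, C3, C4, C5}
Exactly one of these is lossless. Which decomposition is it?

Decomposition 2

Decomposition 1: common = {C2, C3, C6}, closure = {C2, C3, C6} → lossy.
Decomposition 2: common = {C2, C5, C6}, closure = {C2, C3, C5, C6} → lossless.
Decomposition 3: common = {C4, C5}, closure = {C4, C5} → lossy.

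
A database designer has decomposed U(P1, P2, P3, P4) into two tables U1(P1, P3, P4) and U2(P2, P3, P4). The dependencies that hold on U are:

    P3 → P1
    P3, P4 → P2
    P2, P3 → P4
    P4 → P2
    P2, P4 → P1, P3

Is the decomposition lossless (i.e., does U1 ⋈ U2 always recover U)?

Common attributes: U1 ∩ U2 = {P3, P4}.
Closure of {P3, P4}: P3 → P1 applies, adding P1; P3, P4 → P2 applies, adding P2. So (P3, P4)⁺ = {P1, P2, P3, P4}.
This closure contains every attribute of U1, so U1 ∩ U2 → U1. The join is lossless.

Yes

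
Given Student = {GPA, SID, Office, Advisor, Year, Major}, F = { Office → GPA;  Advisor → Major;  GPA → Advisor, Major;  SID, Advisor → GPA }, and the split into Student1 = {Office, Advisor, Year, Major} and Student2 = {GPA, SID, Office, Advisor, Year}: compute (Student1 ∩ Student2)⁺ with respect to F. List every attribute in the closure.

Student1 ∩ Student2 = {Office, Advisor, Year}.
Office → GPA applies, adding GPA
Advisor → Major applies, adding Major
Closure: {GPA, Office, Advisor, Year, Major}.

GPA, Office, Advisor, Year, Major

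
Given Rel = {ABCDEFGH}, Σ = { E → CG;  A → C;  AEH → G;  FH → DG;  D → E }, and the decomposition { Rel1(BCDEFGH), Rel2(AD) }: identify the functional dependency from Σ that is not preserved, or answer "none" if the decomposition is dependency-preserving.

A → C

Check A → C: no single fragment contains all of {AC}, and the restricted closure of {A} across the fragments never reaches {C}.
E → CG is preserved.
AEH → G is preserved.
FH → DG is preserved.
D → E is preserved.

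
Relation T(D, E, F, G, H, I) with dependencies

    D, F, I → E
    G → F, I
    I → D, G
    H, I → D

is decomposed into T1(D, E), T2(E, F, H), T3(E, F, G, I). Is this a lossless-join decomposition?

No

Chase test. Columns are D, E, F, G, H, I; row i has aⱼ where attribute j ∈ Ti, else bᵢⱼ.
Initial tableau (one row per fragment):
  row 1: a1 a2 b13 b14 b15 b16
  row 2: b21 a2 a3 b24 a5 b26
  row 3: b31 a2 a3 a4 b35 a6
No row becomes fully distinguished — the join is lossy.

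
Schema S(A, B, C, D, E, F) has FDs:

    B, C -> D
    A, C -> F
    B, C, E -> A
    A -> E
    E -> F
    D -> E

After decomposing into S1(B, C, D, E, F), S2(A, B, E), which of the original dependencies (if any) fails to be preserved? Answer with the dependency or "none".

B, C, E -> A

Check B, C, E → A: no single fragment contains all of {A, B, C, E}, and the restricted closure of {B, C, E} across the fragments never reaches {A}.
B, C → D is preserved.
A, C → F is preserved.
A → E is preserved.
E → F is preserved.
D → E is preserved.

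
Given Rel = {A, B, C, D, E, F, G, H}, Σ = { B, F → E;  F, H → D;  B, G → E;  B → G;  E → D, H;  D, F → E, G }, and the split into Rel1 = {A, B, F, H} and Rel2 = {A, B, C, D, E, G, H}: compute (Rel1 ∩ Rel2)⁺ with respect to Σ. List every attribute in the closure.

Rel1 ∩ Rel2 = {A, B, H}.
B → G applies, adding G
B, G → E applies, adding E
E → D, H applies, adding D
Closure: {A, B, D, E, G, H}.

A, B, D, E, G, H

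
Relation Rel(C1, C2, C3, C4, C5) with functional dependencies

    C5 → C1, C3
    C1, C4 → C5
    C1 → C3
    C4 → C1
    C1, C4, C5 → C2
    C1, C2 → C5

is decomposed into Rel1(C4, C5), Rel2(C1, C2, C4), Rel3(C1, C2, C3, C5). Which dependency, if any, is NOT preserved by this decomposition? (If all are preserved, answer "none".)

C5 → C1, C3 lies within Rel3.
C1, C4 → C5: restricted closure across fragments reaches C5.
C1 → C3 lies within Rel3.
C4 → C1 lies within Rel2.
C1, C4, C5 → C2: restricted closure across fragments reaches C2.
C1, C2 → C5 lies within Rel3.
Every dependency is enforceable on the fragments, so the decomposition is dependency-preserving.

none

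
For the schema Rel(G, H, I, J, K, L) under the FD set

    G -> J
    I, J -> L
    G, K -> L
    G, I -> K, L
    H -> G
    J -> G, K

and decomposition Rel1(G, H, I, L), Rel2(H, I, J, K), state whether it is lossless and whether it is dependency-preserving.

lossless but not dependency-preserving

Lossless test: (H, I)⁺ = {G, H, I, J, K, L}, which contains all of one fragment — lossless.
Dependency preservation: the restricted closure of {G} across the fragments never reaches {J}, so G → J cannot be enforced without a join — not preserved.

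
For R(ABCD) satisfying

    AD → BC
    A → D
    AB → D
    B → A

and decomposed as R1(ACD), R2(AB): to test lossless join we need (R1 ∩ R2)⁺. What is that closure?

ABCD

R1 ∩ R2 = {A}.
A → D applies, adding D
AD → BC applies, adding BC
Closure: {ABCD}.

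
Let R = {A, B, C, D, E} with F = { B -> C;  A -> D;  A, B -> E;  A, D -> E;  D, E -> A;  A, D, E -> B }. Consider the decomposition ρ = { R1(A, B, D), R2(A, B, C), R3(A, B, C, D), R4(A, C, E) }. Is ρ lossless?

Yes

Chase test. Columns are A, B, C, D, E; row i has aⱼ where attribute j ∈ Ri, else bᵢⱼ.
Initial tableau (one row per fragment):
  row 1: a1 a2 b13 a4 b15
  row 2: a1 a2 a3 b24 b25
  row 3: a1 a2 a3 a4 b35
  row 4: a1 b42 a3 b44 a5
Rows 1 and 2 agree on B; apply B→C and equate their C entries.
Rows 1 and 2 agree on A; apply A→D and equate their D entries.
Rows 1 and 4 agree on A; apply A→D and equate their D entries.
Rows 1 and 2 agree on A, B; apply A, B→E and equate their E entries.
Rows 1 and 3 agree on A, B; apply A, B→E and equate their E entries.
Rows 1 and 4 agree on A, D; apply A, D→E and equate their E entries.
Rows 1 and 4 agree on A, D, E; apply A, D, E→B and equate their B entries.
Row 1 is now all distinguished symbols — the join is lossless.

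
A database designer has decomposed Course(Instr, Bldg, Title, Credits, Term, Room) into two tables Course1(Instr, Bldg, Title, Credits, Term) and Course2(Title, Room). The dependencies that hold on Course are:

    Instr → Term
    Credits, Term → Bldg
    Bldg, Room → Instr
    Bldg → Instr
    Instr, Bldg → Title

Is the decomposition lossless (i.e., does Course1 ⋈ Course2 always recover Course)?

Common attributes: Course1 ∩ Course2 = {Title}.
No dependency enlarges {Title}, so (Title)⁺ = {Title}.
The closure contains neither all of Course1 = {Instr, Bldg, Title, Credits, Term} nor all of Course2 = {Title, Room}, so the common attributes are not a superkey of either fragment. The join is lossy.

No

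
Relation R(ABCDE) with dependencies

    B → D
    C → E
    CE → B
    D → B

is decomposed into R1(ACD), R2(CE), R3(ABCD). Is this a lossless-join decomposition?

Chase test. Columns are ABCDE; row i has aⱼ where attribute j ∈ Ri, else bᵢⱼ.
Initial tableau (one row per fragment):
  row 1: a1 b12 a3 a4 b15
  row 2: b21 b22 a3 b24 a5
  row 3: a1 a2 a3 a4 b35
Rows 1 and 2 agree on C; apply C→E and equate their E entries.
Rows 1 and 3 agree on C; apply C→E and equate their E entries.
Rows 1 and 2 agree on CE; apply CE→B and equate their B entries.
Rows 1 and 3 agree on CE; apply CE→B and equate their B entries.
Rows 1 and 2 agree on B; apply B→D and equate their D entries.
Row 1 is now all distinguished symbols — the join is lossless.

Yes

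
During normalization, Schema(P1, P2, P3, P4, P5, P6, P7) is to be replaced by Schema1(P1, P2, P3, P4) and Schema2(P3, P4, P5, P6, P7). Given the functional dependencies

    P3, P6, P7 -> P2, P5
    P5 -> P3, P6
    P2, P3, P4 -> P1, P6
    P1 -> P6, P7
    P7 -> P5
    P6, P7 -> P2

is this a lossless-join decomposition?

Common attributes: Schema1 ∩ Schema2 = {P3, P4}.
No dependency enlarges {P3, P4}, so (P3, P4)⁺ = {P3, P4}.
The closure contains neither all of Schema1 = {P1, P2, P3, P4} nor all of Schema2 = {P3, P4, P5, P6, P7}, so the common attributes are not a superkey of either fragment. The join is lossy.

No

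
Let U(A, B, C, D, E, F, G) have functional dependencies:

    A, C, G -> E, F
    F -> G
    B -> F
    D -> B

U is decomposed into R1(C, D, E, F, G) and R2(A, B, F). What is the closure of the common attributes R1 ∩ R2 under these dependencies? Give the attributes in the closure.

R1 ∩ R2 = {F}.
F → G applies, adding G
Closure: {F, G}.

F, G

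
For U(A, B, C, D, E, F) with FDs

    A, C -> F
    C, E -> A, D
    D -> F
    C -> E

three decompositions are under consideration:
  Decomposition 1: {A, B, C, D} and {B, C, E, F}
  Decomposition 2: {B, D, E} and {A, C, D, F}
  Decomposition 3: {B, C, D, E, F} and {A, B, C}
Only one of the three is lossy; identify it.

Decomposition 2

Decomposition 1: common = {B, C}, closure = {A, B, C, D, E, F} → lossless.
Decomposition 2: common = {D}, closure = {D, F} → lossy.
Decomposition 3: common = {B, C}, closure = {A, B, C, D, E, F} → lossless.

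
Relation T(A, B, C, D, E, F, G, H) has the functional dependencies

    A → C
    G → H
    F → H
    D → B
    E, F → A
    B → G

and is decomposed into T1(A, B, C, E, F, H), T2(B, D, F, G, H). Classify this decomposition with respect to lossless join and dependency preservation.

lossy but dependency-preserving

Lossless test: (B, F, H)⁺ = {B, F, G, H}, which is a superkey of neither fragment — lossy.
Dependency preservation: every FD's attributes lie within a single fragment, so each can be enforced locally — preserved.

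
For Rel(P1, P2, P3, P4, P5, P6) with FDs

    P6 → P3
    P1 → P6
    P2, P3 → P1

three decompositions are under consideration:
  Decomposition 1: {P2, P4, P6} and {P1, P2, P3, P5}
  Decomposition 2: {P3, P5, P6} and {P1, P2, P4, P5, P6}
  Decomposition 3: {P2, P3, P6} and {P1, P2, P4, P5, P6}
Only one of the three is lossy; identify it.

Decomposition 1

Decomposition 1: common = {P2}, closure = {P2} → lossy.
Decomposition 2: common = {P5, P6}, closure = {P3, P5, P6} → lossless.
Decomposition 3: common = {P2, P6}, closure = {P1, P2, P3, P6} → lossless.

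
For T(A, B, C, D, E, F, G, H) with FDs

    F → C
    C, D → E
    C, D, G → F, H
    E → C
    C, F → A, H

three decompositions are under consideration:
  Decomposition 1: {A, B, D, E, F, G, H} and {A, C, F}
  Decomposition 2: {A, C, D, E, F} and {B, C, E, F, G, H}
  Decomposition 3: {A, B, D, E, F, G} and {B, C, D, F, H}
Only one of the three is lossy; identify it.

Decomposition 1: common = {A, F}, closure = {A, C, F, H} → lossless.
Decomposition 2: common = {C, E, F}, closure = {A, C, E, F, H} → lossy.
Decomposition 3: common = {B, D, F}, closure = {A, B, C, D, E, F, H} → lossless.

Decomposition 2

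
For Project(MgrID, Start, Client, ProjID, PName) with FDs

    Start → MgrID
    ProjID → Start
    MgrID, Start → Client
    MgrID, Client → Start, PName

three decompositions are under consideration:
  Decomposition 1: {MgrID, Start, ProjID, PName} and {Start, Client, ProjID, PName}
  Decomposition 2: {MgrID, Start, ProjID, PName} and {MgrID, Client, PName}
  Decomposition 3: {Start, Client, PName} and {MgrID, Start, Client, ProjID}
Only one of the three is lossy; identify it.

Decomposition 2

Decomposition 1: common = {Start, ProjID, PName}, closure = {MgrID, Start, Client, ProjID, PName} → lossless.
Decomposition 2: common = {MgrID, PName}, closure = {MgrID, PName} → lossy.
Decomposition 3: common = {Start, Client}, closure = {MgrID, Start, Client, PName} → lossless.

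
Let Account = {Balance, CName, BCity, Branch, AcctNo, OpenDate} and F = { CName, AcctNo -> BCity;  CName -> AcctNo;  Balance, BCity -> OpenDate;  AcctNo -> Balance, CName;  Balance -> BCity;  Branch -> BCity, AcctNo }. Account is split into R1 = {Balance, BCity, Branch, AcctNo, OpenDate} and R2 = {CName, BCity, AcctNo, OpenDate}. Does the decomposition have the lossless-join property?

Yes

Common attributes: R1 ∩ R2 = {BCity, AcctNo, OpenDate}.
Closure of {BCity, AcctNo, OpenDate}: AcctNo → Balance, CName applies, adding Balance, CName. So (BCity, AcctNo, OpenDate)⁺ = {Balance, CName, BCity, AcctNo, OpenDate}.
This closure contains every attribute of R2, so R1 ∩ R2 → R2. The join is lossless.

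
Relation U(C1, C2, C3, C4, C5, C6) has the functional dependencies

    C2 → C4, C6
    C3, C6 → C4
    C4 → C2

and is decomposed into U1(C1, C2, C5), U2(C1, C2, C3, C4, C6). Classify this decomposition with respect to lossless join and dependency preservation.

Lossless test: (C1, C2)⁺ = {C1, C2, C4, C6}, which is a superkey of neither fragment — lossy.
Dependency preservation: every FD's attributes lie within a single fragment, so each can be enforced locally — preserved.

lossy but dependency-preserving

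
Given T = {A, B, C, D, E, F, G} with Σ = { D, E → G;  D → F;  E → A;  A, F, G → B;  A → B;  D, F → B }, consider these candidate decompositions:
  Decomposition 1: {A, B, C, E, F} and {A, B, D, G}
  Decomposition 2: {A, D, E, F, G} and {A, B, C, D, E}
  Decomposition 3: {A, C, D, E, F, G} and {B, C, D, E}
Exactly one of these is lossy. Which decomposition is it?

Decomposition 1

Decomposition 1: common = {A, B}, closure = {A, B} → lossy.
Decomposition 2: common = {A, D, E}, closure = {A, B, D, E, F, G} → lossless.
Decomposition 3: common = {C, D, E}, closure = {A, B, C, D, E, F, G} → lossless.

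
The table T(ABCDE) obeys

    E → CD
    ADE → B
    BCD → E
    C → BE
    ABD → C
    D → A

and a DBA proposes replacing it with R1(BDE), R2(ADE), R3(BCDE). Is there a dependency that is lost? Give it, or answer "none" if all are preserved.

E → CD lies within R3.
ADE → B: restricted closure across fragments reaches B.
BCD → E lies within R3.
C → BE lies within R3.
ABD → C: restricted closure across fragments reaches C.
D → A lies within R2.
Every dependency is enforceable on the fragments, so the decomposition is dependency-preserving.

none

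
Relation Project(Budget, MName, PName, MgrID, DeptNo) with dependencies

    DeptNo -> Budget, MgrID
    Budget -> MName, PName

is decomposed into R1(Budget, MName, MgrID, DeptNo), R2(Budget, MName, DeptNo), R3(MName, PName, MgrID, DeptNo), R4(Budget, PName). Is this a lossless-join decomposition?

Yes

Chase test. Columns are Budget, MName, PName, MgrID, DeptNo; row i has aⱼ where attribute j ∈ Ri, else bᵢⱼ.
Initial tableau (one row per fragment):
  row 1: a1 a2 b13 a4 a5
  row 2: a1 a2 b23 b24 a5
  row 3: b31 a2 a3 a4 a5
  row 4: a1 b42 a3 b44 b45
Rows 1 and 2 agree on DeptNo; apply DeptNo→Budget, MgrID and equate their Budget, MgrID entries.
Rows 1 and 3 agree on DeptNo; apply DeptNo→Budget, MgrID and equate their Budget, MgrID entries.
Rows 1 and 2 agree on Budget; apply Budget→MName, PName and equate their MName, PName entries.
Rows 1 and 3 agree on Budget; apply Budget→MName, PName and equate their MName, PName entries.
Rows 1 and 4 agree on Budget; apply Budget→MName, PName and equate their MName, PName entries.
Row 1 is now all distinguished symbols — the join is lossless.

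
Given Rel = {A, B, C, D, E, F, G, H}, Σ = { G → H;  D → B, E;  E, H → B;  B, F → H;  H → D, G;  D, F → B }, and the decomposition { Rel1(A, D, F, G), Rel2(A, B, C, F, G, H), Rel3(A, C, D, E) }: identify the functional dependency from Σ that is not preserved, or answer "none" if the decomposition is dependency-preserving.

D → B, E

Check D → B, E: no single fragment contains all of {B, D, E}, and the restricted closure of {D} across the fragments never reaches {B, E}.
G → H is preserved.
E, H → B is preserved.
B, F → H is preserved.
H → D, G is preserved.
D, F → B is preserved.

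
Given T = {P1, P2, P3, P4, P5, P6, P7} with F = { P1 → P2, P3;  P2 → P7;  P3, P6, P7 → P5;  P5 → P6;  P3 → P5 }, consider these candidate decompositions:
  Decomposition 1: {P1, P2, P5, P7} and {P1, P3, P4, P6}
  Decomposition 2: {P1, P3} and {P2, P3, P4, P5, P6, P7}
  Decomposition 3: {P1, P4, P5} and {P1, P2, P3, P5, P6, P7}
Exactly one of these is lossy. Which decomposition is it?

Decomposition 2

Decomposition 1: common = {P1}, closure = {P1, P2, P3, P5, P6, P7} → lossless.
Decomposition 2: common = {P3}, closure = {P3, P5, P6} → lossy.
Decomposition 3: common = {P1, P5}, closure = {P1, P2, P3, P5, P6, P7} → lossless.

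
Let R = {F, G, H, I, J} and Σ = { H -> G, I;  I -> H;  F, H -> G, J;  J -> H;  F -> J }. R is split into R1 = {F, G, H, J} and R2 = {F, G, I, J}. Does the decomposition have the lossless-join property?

Common attributes: R1 ∩ R2 = {F, G, J}.
Closure of {F, G, J}: J → H applies, adding H; H → G, I applies, adding I. So (F, G, J)⁺ = {F, G, H, I, J}.
This closure contains every attribute of R1, so R1 ∩ R2 → R1. The join is lossless.

Yes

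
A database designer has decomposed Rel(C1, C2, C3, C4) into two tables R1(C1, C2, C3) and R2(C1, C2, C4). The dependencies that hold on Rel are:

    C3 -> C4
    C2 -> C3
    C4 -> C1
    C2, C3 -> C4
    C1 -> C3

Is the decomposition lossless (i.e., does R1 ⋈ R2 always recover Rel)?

Common attributes: R1 ∩ R2 = {C1, C2}.
Closure of {C1, C2}: C2 → C3 applies, adding C3; C2, C3 → C4 applies, adding C4. So (C1, C2)⁺ = {C1, C2, C3, C4}.
This closure contains every attribute of R1, so R1 ∩ R2 → R1. The join is lossless.

Yes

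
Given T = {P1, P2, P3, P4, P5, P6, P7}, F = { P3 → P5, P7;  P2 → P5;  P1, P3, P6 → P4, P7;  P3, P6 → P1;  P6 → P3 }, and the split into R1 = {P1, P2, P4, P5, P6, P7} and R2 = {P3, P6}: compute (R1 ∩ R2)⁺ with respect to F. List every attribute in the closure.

R1 ∩ R2 = {P6}.
P6 → P3 applies, adding P3
P3 → P5, P7 applies, adding P5, P7
P3, P6 → P1 applies, adding P1
P1, P3, P6 → P4, P7 applies, adding P4
Closure: {P1, P3, P4, P5, P6, P7}.

P1, P3, P4, P5, P6, P7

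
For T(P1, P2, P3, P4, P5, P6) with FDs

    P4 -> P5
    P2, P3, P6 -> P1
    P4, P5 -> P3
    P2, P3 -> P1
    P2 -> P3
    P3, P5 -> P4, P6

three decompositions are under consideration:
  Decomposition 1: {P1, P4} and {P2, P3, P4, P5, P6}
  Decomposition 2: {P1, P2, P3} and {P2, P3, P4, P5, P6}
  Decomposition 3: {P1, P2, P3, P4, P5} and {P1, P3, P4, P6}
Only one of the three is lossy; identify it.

Decomposition 1

Decomposition 1: common = {P4}, closure = {P3, P4, P5, P6} → lossy.
Decomposition 2: common = {P2, P3}, closure = {P1, P2, P3} → lossless.
Decomposition 3: common = {P1, P3, P4}, closure = {P1, P3, P4, P5, P6} → lossless.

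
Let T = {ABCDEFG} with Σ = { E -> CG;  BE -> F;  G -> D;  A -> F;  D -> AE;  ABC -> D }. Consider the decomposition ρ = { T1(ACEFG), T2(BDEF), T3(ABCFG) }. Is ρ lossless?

Yes

Chase test. Columns are ABCDEFG; row i has aⱼ where attribute j ∈ Ti, else bᵢⱼ.
Initial tableau (one row per fragment):
  row 1: a1 b12 a3 b14 a5 a6 a7
  row 2: b21 a2 b23 a4 a5 a6 b27
  row 3: a1 a2 a3 b34 b35 a6 a7
Rows 1 and 2 agree on E; apply E→CG and equate their CG entries.
Rows 1 and 2 agree on G; apply G→D and equate their D entries.
Rows 1 and 3 agree on G; apply G→D and equate their D entries.
Rows 1 and 2 agree on D; apply D→AE and equate their AE entries.
Rows 1 and 3 agree on D; apply D→AE and equate their AE entries.
Row 2 is now all distinguished symbols — the join is lossless.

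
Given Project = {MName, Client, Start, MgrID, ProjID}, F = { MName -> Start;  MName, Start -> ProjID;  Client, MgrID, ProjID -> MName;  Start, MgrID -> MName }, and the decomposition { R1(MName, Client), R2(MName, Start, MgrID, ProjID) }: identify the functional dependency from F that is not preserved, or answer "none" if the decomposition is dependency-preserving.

Client, MgrID, ProjID -> MName

Check Client, MgrID, ProjID → MName: no single fragment contains all of {MName, Client, MgrID, ProjID}, and the restricted closure of {Client, MgrID, ProjID} across the fragments never reaches {MName}.
MName → Start is preserved.
MName, Start → ProjID is preserved.
Start, MgrID → MName is preserved.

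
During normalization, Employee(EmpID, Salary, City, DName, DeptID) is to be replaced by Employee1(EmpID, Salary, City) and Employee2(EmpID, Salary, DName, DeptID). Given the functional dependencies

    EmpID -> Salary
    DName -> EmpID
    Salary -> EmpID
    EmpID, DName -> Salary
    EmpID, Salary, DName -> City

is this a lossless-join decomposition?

Common attributes: Employee1 ∩ Employee2 = {EmpID, Salary}.
No dependency enlarges {EmpID, Salary}, so (EmpID, Salary)⁺ = {EmpID, Salary}.
The closure contains neither all of Employee1 = {EmpID, Salary, City} nor all of Employee2 = {EmpID, Salary, DName, DeptID}, so the common attributes are not a superkey of either fragment. The join is lossy.

No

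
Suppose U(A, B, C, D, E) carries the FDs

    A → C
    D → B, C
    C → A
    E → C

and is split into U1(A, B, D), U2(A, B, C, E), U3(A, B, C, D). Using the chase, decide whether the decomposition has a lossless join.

Chase test. Columns are A, B, C, D, E; row i has aⱼ where attribute j ∈ Ui, else bᵢⱼ.
Initial tableau (one row per fragment):
  row 1: a1 a2 b13 a4 b15
  row 2: a1 a2 a3 b24 a5
  row 3: a1 a2 a3 a4 b35
Rows 1 and 2 agree on A; apply A→C and equate their C entries.
No row becomes fully distinguished — the join is lossy.

No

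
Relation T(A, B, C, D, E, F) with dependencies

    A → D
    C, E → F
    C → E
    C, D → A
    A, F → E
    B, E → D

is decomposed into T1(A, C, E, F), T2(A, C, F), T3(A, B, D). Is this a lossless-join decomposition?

Chase test. Columns are A, B, C, D, E, F; row i has aⱼ where attribute j ∈ Ti, else bᵢⱼ.
Initial tableau (one row per fragment):
  row 1: a1 b12 a3 b14 a5 a6
  row 2: a1 b22 a3 b24 b25 a6
  row 3: a1 a2 b33 a4 b35 b36
Rows 1 and 2 agree on A; apply A→D and equate their D entries.
Rows 1 and 3 agree on A; apply A→D and equate their D entries.
Rows 1 and 2 agree on C; apply C→E and equate their E entries.
No row becomes fully distinguished — the join is lossy.

No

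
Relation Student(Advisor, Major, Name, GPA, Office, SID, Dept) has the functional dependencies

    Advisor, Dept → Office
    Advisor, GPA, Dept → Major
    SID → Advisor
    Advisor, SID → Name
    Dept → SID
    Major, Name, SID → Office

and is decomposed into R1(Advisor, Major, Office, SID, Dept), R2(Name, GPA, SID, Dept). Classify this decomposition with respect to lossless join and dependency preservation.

lossy and not dependency-preserving

Lossless test: (SID, Dept)⁺ = {Advisor, Name, Office, SID, Dept}, which is a superkey of neither fragment — lossy.
Dependency preservation: the restricted closure of {Advisor, GPA, Dept} across the fragments never reaches {Major}, so Advisor, GPA, Dept → Major cannot be enforced without a join — not preserved.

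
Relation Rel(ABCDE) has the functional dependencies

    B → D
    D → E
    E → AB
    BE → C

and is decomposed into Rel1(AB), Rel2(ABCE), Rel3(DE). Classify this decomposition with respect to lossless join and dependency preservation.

lossless and dependency-preserving

Lossless test (chase): Rows 1 and 2 agree on B; apply B→D and equate their D entries. Rows 1 and 2 agree on D; apply D→E and equate their E entries. Rows 1 and 3 agree on E; apply E→AB and equate their AB entries. Rows 1 and 2 agree on BE; apply BE→C and equate their C entries. Rows 1 and 3 agree on BE; apply BE→C and equate their C entries. Rows 1 and 3 agree on B; apply B→D and equate their D entries. Row 1 is now all distinguished symbols — the join is lossless.
Dependency preservation: B → D is not contained in any single fragment, but the restricted closure of its left-hand side across the fragments still reaches the right-hand side; the remaining FDs each lie inside some fragment. All dependencies are preserved.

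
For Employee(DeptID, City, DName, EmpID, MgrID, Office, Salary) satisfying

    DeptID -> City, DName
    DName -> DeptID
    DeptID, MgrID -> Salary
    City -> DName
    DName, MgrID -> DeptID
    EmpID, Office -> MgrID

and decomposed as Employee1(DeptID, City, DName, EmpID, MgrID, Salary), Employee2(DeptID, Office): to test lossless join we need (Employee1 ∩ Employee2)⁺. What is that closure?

Employee1 ∩ Employee2 = {DeptID}.
DeptID → City, DName applies, adding City, DName
Closure: {DeptID, City, DName}.

DeptID, City, DName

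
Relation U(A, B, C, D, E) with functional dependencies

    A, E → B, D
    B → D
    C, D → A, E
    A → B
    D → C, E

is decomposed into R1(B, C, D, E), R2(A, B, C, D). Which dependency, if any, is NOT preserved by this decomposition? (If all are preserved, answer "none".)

none

A, E → B, D: restricted closure across fragments reaches B, D.
B → D lies within R1.
C, D → A, E: restricted closure across fragments reaches A, E.
A → B lies within R2.
D → C, E lies within R1.
Every dependency is enforceable on the fragments, so the decomposition is dependency-preserving.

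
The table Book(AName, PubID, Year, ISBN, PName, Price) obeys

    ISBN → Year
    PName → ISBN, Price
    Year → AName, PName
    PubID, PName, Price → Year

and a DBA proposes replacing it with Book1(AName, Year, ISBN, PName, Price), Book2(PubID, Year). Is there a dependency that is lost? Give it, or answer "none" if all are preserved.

ISBN → Year lies within Book1.
PName → ISBN, Price lies within Book1.
Year → AName, PName lies within Book1.
PubID, PName, Price → Year: restricted closure across fragments reaches Year.
Every dependency is enforceable on the fragments, so the decomposition is dependency-preserving.

none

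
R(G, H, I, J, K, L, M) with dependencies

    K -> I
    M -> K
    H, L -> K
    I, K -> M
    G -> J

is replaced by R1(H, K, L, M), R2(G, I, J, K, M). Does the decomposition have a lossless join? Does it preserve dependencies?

lossy but dependency-preserving

Lossless test: (K, M)⁺ = {I, K, M}, which is a superkey of neither fragment — lossy.
Dependency preservation: every FD's attributes lie within a single fragment, so each can be enforced locally — preserved.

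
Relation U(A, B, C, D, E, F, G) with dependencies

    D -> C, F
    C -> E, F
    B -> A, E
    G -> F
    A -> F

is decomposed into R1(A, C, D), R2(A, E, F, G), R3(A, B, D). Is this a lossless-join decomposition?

No

Chase test. Columns are A, B, C, D, E, F, G; row i has aⱼ where attribute j ∈ Ri, else bᵢⱼ.
Initial tableau (one row per fragment):
  row 1: a1 b12 a3 a4 b15 b16 b17
  row 2: a1 b22 b23 b24 a5 a6 a7
  row 3: a1 a2 b33 a4 b35 b36 b37
Rows 1 and 3 agree on D; apply D→C, F and equate their C, F entries.
Rows 1 and 3 agree on C; apply C→E, F and equate their E, F entries.
Rows 1 and 2 agree on A; apply A→F and equate their F entries.
No row becomes fully distinguished — the join is lossy.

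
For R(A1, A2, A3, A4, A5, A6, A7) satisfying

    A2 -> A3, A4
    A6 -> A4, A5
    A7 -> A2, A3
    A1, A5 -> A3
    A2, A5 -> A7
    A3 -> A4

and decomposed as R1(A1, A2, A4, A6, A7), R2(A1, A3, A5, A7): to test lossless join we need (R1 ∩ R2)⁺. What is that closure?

R1 ∩ R2 = {A1, A7}.
A7 → A2, A3 applies, adding A2, A3
A3 → A4 applies, adding A4
Closure: {A1, A2, A3, A4, A7}.

A1, A2, A3, A4, A7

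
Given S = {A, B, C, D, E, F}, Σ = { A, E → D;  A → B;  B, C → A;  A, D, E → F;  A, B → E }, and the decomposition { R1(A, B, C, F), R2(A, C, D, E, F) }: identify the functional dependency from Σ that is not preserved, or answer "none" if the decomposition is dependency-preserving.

A, E → D lies within R2.
A → B lies within R1.
B, C → A lies within R1.
A, D, E → F lies within R2.
A, B → E: restricted closure across fragments reaches E.
Every dependency is enforceable on the fragments, so the decomposition is dependency-preserving.

none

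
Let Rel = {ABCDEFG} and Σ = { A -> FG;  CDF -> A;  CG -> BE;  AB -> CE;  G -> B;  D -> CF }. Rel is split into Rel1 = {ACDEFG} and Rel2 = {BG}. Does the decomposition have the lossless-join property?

Yes

Common attributes: Rel1 ∩ Rel2 = {G}.
Closure of {G}: G → B applies, adding B. So (G)⁺ = {BG}.
This closure contains every attribute of Rel2, so Rel1 ∩ Rel2 → Rel2. The join is lossless.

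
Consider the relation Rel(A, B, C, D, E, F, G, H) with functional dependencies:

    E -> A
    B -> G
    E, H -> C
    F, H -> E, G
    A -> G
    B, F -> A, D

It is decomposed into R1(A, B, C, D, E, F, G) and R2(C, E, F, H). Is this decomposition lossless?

Common attributes: R1 ∩ R2 = {C, E, F}.
Closure of {C, E, F}: E → A applies, adding A; A → G applies, adding G. So (C, E, F)⁺ = {A, C, E, F, G}.
The closure contains neither all of R1 = {A, B, C, D, E, F, G} nor all of R2 = {C, E, F, H}, so the common attributes are not a superkey of either fragment. The join is lossy.

No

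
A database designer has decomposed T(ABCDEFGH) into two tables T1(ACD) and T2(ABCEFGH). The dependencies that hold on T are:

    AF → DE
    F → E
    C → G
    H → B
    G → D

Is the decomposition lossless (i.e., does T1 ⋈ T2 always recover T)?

Yes

Common attributes: T1 ∩ T2 = {AC}.
Closure of {AC}: C → G applies, adding G; G → D applies, adding D. So (AC)⁺ = {ACDG}.
This closure contains every attribute of T1, so T1 ∩ T2 → T1. The join is lossless.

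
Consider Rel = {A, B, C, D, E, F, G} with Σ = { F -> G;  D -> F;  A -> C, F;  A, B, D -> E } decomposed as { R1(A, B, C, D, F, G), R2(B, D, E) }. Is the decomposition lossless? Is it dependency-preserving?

Lossless test: (B, D)⁺ = {B, D, F, G}, which is a superkey of neither fragment — lossy.
Dependency preservation: the restricted closure of {A, B, D} across the fragments never reaches {E}, so A, B, D → E cannot be enforced without a join — not preserved.

lossy and not dependency-preserving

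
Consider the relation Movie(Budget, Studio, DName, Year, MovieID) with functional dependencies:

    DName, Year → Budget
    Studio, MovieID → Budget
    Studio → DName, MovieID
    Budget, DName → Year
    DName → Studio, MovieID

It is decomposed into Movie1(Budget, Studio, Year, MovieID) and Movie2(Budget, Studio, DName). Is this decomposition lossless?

Common attributes: Movie1 ∩ Movie2 = {Budget, Studio}.
Closure of {Budget, Studio}: Studio → DName, MovieID applies, adding DName, MovieID; Budget, DName → Year applies, adding Year. So (Budget, Studio)⁺ = {Budget, Studio, DName, Year, MovieID}.
This closure contains every attribute of Movie1, so Movie1 ∩ Movie2 → Movie1. The join is lossless.

Yes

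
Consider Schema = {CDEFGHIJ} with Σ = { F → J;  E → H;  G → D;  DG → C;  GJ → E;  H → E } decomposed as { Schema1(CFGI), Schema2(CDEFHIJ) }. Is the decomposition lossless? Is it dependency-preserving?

lossy and not dependency-preserving

Lossless test: (CFI)⁺ = {CFIJ}, which is a superkey of neither fragment — lossy.
Dependency preservation: the restricted closure of {G} across the fragments never reaches {D}, so G → D cannot be enforced without a join — not preserved.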